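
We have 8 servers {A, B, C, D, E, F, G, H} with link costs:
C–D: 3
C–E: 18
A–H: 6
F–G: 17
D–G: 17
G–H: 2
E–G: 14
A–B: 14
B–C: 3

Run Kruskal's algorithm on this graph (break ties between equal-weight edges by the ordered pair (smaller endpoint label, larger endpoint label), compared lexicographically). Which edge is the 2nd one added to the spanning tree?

Kruskal's algorithm — process edges by increasing weight (ties by edge label):
G–H (2): add — endpoints in different components.
B–C (3): add — endpoints in different components.
C–D (3): add — endpoints in different components.
A–H (6): add — endpoints in different components.
A–B (14): add — endpoints in different components.
E–G (14): add — endpoints in different components.
D–G (17): skip — D and G already connected.
F–G (17): add — endpoints in different components.
The 2nd edge added is B–C.

B-C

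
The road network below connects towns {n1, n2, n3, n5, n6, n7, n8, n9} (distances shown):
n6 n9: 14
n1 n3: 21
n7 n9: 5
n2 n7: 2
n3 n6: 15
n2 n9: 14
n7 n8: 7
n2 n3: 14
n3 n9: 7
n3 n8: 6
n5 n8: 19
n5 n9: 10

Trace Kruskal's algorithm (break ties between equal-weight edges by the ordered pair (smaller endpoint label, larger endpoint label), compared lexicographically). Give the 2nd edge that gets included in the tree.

Kruskal: consider edges lightest-first.
n2 n7 (2): add — endpoints in different components.
n7 n9 (5): add — endpoints in different components.
n3 n8 (6): add — endpoints in different components.
n3 n9 (7): add — endpoints in different components.
n7 n8 (7): skip — n7 and n8 already connected.
n5 n9 (10): add — endpoints in different components.
n2 n3 (14): skip — n3 and n2 already connected.
n2 n9 (14): skip — n9 and n2 already connected.
n6 n9 (14): add — endpoints in different components.
n3 n6 (15): skip — n3 and n6 already connected.
n5 n8 (19): skip — n5 and n8 already connected.
n1 n3 (21): add — endpoints in different components.
The 2nd edge added is n7 n9.

n7-n9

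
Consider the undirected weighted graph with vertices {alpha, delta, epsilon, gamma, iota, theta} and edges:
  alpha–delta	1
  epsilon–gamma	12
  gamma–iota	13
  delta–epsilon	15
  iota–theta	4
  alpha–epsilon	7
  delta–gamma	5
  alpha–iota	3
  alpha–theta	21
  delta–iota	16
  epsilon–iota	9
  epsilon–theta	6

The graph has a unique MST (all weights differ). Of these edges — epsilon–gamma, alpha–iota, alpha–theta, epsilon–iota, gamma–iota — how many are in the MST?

Kruskal: consider edges lightest-first.
alpha–delta (1): add — endpoints in different components.
alpha–iota (3): add — endpoints in different components.
iota–theta (4): add — endpoints in different components.
delta–gamma (5): add — endpoints in different components.
epsilon–theta (6): add — endpoints in different components.
MST edge set: {alpha–delta, alpha–iota, iota–theta, delta–gamma, epsilon–theta}.
Of the listed edges, {alpha–iota} are in the MST → 1.

1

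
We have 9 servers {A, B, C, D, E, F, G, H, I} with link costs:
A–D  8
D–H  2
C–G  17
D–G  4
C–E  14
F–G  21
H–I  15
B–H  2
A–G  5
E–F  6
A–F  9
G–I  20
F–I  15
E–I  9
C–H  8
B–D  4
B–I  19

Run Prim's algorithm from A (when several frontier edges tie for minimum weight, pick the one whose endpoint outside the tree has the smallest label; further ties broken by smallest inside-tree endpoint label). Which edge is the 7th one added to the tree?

Prim, starting at A.
Step 1: cheapest edge leaving the tree is A–G (5); add G.
Step 2: cheapest edge leaving the tree is D–G (4); add D.
Step 3: cheapest edge leaving the tree is D–H (2); add H.
Step 4: cheapest edge leaving the tree is B–H (2); add B.
Step 5: cheapest edge leaving the tree is C–H (8); add C.
Step 6: cheapest edge leaving the tree is A–F (9); add F.
Step 7: cheapest edge leaving the tree is E–F (6); add E.
Step 8: cheapest edge leaving the tree is E–I (9); add I.
The 7th edge added is E–F.

E-F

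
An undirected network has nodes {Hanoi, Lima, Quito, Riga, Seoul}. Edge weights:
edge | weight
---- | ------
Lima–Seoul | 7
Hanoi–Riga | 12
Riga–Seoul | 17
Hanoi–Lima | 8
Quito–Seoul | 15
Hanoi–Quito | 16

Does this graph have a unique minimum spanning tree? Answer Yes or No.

Kruskal's algorithm — process edges by increasing weight (ties by edge label):
Lima–Seoul (7): add. Components now {Lima,Seoul} {Quito} {Hanoi} {Riga}
Hanoi–Lima (8): add. Components now {Hanoi,Lima,Seoul} {Quito} {Riga}
Hanoi–Riga (12): add. Components now {Hanoi,Lima,Riga,Seoul} {Quito}
Quito–Seoul (15): add. Components now {Hanoi,Lima,Quito,Riga,Seoul}
Every non-tree edge has weight strictly greater than the heaviest edge on the tree path between its endpoints, so the MST is unique.

Yes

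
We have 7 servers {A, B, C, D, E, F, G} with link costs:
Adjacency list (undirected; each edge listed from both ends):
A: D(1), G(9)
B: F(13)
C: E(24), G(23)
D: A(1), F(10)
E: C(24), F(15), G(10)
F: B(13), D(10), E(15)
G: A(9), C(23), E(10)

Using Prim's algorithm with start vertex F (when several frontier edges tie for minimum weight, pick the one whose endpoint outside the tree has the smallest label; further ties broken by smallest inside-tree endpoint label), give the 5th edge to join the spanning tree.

B-F

Prim, starting at F.
Step 1: cheapest edge leaving the tree is D-F (10); add D.
Step 2: cheapest edge leaving the tree is A-D (1); add A.
Step 3: cheapest edge leaving the tree is A-G (9); add G.
Step 4: cheapest edge leaving the tree is E-G (10); add E.
Step 5: cheapest edge leaving the tree is B-F (13); add B.
Step 6: cheapest edge leaving the tree is C-G (23); add C.
The 5th edge added is B-F.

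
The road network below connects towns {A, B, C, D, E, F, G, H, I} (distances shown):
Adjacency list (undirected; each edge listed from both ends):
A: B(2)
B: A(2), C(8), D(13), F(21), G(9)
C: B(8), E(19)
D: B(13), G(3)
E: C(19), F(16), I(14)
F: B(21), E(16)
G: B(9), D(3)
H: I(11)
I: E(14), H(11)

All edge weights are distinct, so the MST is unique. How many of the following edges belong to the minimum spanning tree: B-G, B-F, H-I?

2

Kruskal: consider edges lightest-first.
A-B (2): add — endpoints in different components.
D-G (3): add — endpoints in different components.
B-C (8): add — endpoints in different components.
B-G (9): add — endpoints in different components.
H-I (11): add — endpoints in different components.
B-D (13): skip — B and D already connected.
E-I (14): add — endpoints in different components.
E-F (16): add — endpoints in different components.
C-E (19): add — endpoints in different components.
MST edge set: {A-B, D-G, B-C, B-G, H-I, E-I, E-F, C-E}.
Of the listed edges, {B-G, H-I} are in the MST → 2.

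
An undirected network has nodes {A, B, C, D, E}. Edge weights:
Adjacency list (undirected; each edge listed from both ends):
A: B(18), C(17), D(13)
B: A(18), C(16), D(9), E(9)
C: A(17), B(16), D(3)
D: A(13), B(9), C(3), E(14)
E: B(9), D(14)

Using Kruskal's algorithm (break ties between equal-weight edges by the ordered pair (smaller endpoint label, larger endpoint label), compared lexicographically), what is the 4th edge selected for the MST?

A-D

Kruskal: consider edges lightest-first.
C D (3): add — endpoints in different components.
B D (9): add — endpoints in different components.
B E (9): add — endpoints in different components.
A D (13): add — endpoints in different components.
The 4th edge added is A D.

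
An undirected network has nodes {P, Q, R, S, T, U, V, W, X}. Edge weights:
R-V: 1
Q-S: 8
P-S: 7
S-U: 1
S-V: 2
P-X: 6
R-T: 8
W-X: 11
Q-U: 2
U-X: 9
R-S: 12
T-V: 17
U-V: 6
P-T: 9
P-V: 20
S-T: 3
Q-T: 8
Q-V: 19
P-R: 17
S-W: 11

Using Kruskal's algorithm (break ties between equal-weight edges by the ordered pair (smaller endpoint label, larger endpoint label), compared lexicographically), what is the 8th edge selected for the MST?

Kruskal: consider edges lightest-first.
R-V (1): add — endpoints in different components.
S-U (1): add — endpoints in different components.
Q-U (2): add — endpoints in different components.
S-V (2): add — endpoints in different components.
S-T (3): add — endpoints in different components.
P-X (6): add — endpoints in different components.
U-V (6): skip — U and V already connected.
P-S (7): add — endpoints in different components.
Q-S (8): skip — S and Q already connected.
Q-T (8): skip — T and Q already connected.
R-T (8): skip — T and R already connected.
P-T (9): skip — T and P already connected.
U-X (9): skip — X and U already connected.
S-W (11): add — endpoints in different components.
The 8th edge added is S-W.

S-W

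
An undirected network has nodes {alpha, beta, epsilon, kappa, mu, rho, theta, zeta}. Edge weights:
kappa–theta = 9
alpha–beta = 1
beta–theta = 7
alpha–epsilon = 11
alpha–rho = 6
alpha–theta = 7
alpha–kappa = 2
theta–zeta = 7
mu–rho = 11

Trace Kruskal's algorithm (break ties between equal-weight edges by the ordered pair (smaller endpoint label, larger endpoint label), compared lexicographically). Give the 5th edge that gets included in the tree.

theta-zeta

Sort edges by weight, then run Kruskal:
alpha–beta (1): add — endpoints in different components.
alpha–kappa (2): add — endpoints in different components.
alpha–rho (6): add — endpoints in different components.
alpha–theta (7): add — endpoints in different components.
beta–theta (7): skip — theta and beta already connected.
theta–zeta (7): add — endpoints in different components.
kappa–theta (9): skip — kappa and theta already connected.
alpha–epsilon (11): add — endpoints in different components.
mu–rho (11): add — endpoints in different components.
The 5th edge added is theta–zeta.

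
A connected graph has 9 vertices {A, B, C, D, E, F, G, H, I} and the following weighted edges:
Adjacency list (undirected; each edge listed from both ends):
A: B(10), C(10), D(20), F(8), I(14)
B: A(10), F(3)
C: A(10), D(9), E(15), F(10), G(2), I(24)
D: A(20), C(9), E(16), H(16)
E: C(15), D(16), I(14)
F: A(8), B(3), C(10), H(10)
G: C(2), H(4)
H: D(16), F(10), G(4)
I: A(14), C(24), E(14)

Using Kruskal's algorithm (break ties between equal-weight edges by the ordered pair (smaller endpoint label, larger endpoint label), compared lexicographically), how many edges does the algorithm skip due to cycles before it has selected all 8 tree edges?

3

Kruskal's algorithm — process edges by increasing weight (ties by edge label):
C–G (2): add — endpoints in different components.
B–F (3): add — endpoints in different components.
G–H (4): add — endpoints in different components.
A–F (8): add — endpoints in different components.
C–D (9): add — endpoints in different components.
A–B (10): skip — A and B already connected.
A–C (10): add — endpoints in different components.
C–F (10): skip — C and F already connected.
F–H (10): skip — F and H already connected.
A–I (14): add — endpoints in different components.
E–I (14): add — endpoints in different components.
Edges rejected before the tree was complete: 3.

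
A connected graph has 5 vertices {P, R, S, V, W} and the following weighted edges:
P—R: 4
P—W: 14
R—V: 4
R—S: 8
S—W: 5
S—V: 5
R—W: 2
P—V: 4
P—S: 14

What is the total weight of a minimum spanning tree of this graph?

Prim, starting at P.
Step 1: cheapest edge leaving the tree is P—R (4); add R.
Step 2: cheapest edge leaving the tree is R—W (2); add W.
Step 3: cheapest edge leaving the tree is P—V (4); add V.
Step 4: cheapest edge leaving the tree is S—V (5); add S.
MST edges: P—R, R—W, P—V, S—V; total weight 4+2+4+5 = 15.

15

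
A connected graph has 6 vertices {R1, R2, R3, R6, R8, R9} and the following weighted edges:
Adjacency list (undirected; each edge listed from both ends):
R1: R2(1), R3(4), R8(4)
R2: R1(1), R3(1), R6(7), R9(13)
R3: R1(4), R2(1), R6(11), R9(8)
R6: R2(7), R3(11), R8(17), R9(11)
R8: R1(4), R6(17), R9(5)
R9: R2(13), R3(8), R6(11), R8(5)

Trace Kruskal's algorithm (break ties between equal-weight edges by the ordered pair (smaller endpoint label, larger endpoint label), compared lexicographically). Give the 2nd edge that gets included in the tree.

R2-R3

Sort edges by weight, then run Kruskal:
R1 R2 (1): add — endpoints in different components.
R2 R3 (1): add — endpoints in different components.
R1 R3 (4): skip — R1 and R3 already connected.
R1 R8 (4): add — endpoints in different components.
R8 R9 (5): add — endpoints in different components.
R2 R6 (7): add — endpoints in different components.
The 2nd edge added is R2 R3.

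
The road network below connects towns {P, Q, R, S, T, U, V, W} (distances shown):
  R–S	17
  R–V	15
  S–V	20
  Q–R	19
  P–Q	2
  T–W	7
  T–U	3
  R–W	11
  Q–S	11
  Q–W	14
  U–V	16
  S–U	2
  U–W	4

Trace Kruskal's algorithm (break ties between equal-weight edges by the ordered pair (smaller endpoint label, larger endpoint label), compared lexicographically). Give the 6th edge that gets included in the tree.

Kruskal: consider edges lightest-first.
P–Q (2): add — endpoints in different components.
S–U (2): add — endpoints in different components.
T–U (3): add — endpoints in different components.
U–W (4): add — endpoints in different components.
T–W (7): skip — T and W already connected.
Q–S (11): add — endpoints in different components.
R–W (11): add — endpoints in different components.
Q–W (14): skip — W and Q already connected.
R–V (15): add — endpoints in different components.
The 6th edge added is R–W.

R-W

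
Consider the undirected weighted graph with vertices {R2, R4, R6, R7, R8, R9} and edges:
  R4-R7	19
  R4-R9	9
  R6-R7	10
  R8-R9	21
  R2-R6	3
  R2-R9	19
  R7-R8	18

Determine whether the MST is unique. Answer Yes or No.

Sort edges by weight, then run Kruskal:
R2-R6 (3): add — endpoints in different components.
R4-R9 (9): add — endpoints in different components.
R6-R7 (10): add — endpoints in different components.
R7-R8 (18): add — endpoints in different components.
R2-R9 (19): add — endpoints in different components.
Non-tree edge R4-R7 has weight 19, equal to the heaviest edge on its tree cycle — swapping gives another MST of the same weight. Not unique.

No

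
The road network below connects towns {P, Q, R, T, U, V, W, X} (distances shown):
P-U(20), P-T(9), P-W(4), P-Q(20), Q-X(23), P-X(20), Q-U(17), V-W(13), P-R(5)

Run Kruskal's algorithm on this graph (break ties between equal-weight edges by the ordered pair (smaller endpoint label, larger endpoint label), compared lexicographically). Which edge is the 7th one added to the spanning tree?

P-X

Kruskal: consider edges lightest-first.
P-W (4): add — endpoints in different components.
P-R (5): add — endpoints in different components.
P-T (9): add — endpoints in different components.
V-W (13): add — endpoints in different components.
Q-U (17): add — endpoints in different components.
P-Q (20): add — endpoints in different components.
P-U (20): skip — P and U already connected.
P-X (20): add — endpoints in different components.
The 7th edge added is P-X.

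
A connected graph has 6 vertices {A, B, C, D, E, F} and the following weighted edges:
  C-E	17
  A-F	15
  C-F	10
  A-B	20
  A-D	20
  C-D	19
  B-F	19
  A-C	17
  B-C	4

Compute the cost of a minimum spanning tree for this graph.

65

Sort edges by weight, then run Kruskal:
B-C (4): add — endpoints in different components.
C-F (10): add — endpoints in different components.
A-F (15): add — endpoints in different components.
A-C (17): skip — A and C already connected.
C-E (17): add — endpoints in different components.
B-F (19): skip — B and F already connected.
C-D (19): add — endpoints in different components.
MST edges: B-C, C-F, A-F, C-E, C-D; total weight 4+10+15+17+19 = 65.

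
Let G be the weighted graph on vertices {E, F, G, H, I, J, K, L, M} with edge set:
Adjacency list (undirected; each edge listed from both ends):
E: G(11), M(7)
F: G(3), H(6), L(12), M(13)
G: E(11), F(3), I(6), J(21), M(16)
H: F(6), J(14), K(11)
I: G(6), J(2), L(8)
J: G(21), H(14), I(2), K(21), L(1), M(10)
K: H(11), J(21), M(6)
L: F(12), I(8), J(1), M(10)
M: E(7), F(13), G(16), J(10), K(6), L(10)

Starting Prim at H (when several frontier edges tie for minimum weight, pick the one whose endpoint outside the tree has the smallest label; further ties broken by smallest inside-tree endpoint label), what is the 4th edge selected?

I-J

Grow the tree from H using Prim:
Step 1: cheapest edge leaving the tree is F–H (6); add F.
Step 2: cheapest edge leaving the tree is F–G (3); add G.
Step 3: cheapest edge leaving the tree is G–I (6); add I.
Step 4: cheapest edge leaving the tree is I–J (2); add J.
Step 5: cheapest edge leaving the tree is J–L (1); add L.
Step 6: cheapest edge leaving the tree is J–M (10); add M.
Step 7: cheapest edge leaving the tree is K–M (6); add K.
Step 8: cheapest edge leaving the tree is E–M (7); add E.
The 4th edge added is I–J.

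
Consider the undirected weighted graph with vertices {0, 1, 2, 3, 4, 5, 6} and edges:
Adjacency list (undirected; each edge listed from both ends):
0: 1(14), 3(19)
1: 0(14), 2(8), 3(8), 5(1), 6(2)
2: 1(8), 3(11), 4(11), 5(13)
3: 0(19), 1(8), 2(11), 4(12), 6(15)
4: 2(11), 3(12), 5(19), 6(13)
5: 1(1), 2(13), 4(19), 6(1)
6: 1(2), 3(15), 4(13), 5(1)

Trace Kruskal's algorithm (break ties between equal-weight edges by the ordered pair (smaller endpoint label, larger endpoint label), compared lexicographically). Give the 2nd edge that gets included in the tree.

5-6

Kruskal: consider edges lightest-first.
1–5 (1): add — endpoints in different components.
5–6 (1): add — endpoints in different components.
1–6 (2): skip — 1 and 6 already connected.
1–2 (8): add — endpoints in different components.
1–3 (8): add — endpoints in different components.
2–3 (11): skip — 2 and 3 already connected.
2–4 (11): add — endpoints in different components.
3–4 (12): skip — 3 and 4 already connected.
2–5 (13): skip — 2 and 5 already connected.
4–6 (13): skip — 4 and 6 already connected.
0–1 (14): add — endpoints in different components.
The 2nd edge added is 5–6.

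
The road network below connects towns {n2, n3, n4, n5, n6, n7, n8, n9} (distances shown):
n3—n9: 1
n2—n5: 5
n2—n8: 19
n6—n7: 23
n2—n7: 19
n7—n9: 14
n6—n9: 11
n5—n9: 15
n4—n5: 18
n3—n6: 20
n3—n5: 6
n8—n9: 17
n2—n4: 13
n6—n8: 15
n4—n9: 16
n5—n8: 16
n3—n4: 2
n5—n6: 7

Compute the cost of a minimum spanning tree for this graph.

Prim, starting at n3.
Step 1: cheapest edge leaving the tree is n3—n9 (1); add n9.
Step 2: cheapest edge leaving the tree is n3—n4 (2); add n4.
Step 3: cheapest edge leaving the tree is n3—n5 (6); add n5.
Step 4: cheapest edge leaving the tree is n2—n5 (5); add n2.
Step 5: cheapest edge leaving the tree is n5—n6 (7); add n6.
Step 6: cheapest edge leaving the tree is n7—n9 (14); add n7.
Step 7: cheapest edge leaving the tree is n6—n8 (15); add n8.
MST edges: n3—n9, n3—n4, n3—n5, n2—n5, n5—n6, n7—n9, n6—n8; total weight 1+2+6+5+7+14+15 = 50.

50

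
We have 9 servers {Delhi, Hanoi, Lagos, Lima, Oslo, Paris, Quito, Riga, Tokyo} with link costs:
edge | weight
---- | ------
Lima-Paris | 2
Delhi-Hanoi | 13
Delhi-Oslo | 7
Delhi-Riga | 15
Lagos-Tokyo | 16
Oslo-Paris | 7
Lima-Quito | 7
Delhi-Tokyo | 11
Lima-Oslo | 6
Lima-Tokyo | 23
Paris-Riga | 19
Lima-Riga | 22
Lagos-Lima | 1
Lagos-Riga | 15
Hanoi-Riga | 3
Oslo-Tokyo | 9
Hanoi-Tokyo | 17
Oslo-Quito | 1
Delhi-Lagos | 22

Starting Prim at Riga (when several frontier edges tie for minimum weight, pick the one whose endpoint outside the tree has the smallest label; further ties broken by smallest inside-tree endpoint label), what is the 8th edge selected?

Oslo-Tokyo

Prim's algorithm from Riga:
Step 1: cheapest edge leaving the tree is Hanoi-Riga (3); add Hanoi.
Step 2: cheapest edge leaving the tree is Delhi-Hanoi (13); add Delhi.
Step 3: cheapest edge leaving the tree is Delhi-Oslo (7); add Oslo.
Step 4: cheapest edge leaving the tree is Oslo-Quito (1); add Quito.
Step 5: cheapest edge leaving the tree is Lima-Oslo (6); add Lima.
Step 6: cheapest edge leaving the tree is Lagos-Lima (1); add Lagos.
Step 7: cheapest edge leaving the tree is Lima-Paris (2); add Paris.
Step 8: cheapest edge leaving the tree is Oslo-Tokyo (9); add Tokyo.
The 8th edge added is Oslo-Tokyo.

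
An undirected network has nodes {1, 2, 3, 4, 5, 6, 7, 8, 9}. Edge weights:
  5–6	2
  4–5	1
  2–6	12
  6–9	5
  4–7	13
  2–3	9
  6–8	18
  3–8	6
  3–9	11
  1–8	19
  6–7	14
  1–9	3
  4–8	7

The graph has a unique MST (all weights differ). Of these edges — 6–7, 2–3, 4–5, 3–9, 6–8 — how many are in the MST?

Kruskal: consider edges lightest-first.
4–5 (1): add — endpoints in different components.
5–6 (2): add — endpoints in different components.
1–9 (3): add — endpoints in different components.
6–9 (5): add — endpoints in different components.
3–8 (6): add — endpoints in different components.
4–8 (7): add — endpoints in different components.
2–3 (9): add — endpoints in different components.
3–9 (11): skip — 3 and 9 already connected.
2–6 (12): skip — 2 and 6 already connected.
4–7 (13): add — endpoints in different components.
MST edge set: {4–5, 5–6, 1–9, 6–9, 3–8, 4–8, 2–3, 4–7}.
Of the listed edges, {2–3, 4–5} are in the MST → 2.

2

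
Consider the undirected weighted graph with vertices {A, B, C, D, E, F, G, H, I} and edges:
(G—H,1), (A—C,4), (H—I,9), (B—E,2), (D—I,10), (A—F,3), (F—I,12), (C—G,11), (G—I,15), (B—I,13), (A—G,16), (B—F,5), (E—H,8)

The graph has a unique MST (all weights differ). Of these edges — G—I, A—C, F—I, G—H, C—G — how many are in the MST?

2

Kruskal's algorithm — process edges by increasing weight (ties by edge label):
G—H (1): add — endpoints in different components.
B—E (2): add — endpoints in different components.
A—F (3): add — endpoints in different components.
A—C (4): add — endpoints in different components.
B—F (5): add — endpoints in different components.
E—H (8): add — endpoints in different components.
H—I (9): add — endpoints in different components.
D—I (10): add — endpoints in different components.
MST edge set: {G—H, B—E, A—F, A—C, B—F, E—H, H—I, D—I}.
Of the listed edges, {A—C, G—H} are in the MST → 2.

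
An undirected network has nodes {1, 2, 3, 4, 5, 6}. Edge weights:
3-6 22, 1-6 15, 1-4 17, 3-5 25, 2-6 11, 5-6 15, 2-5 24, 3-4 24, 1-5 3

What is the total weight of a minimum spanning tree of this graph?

68

Prim, starting at 4.
Step 1: cheapest edge leaving the tree is 1-4 (17); add 1.
Step 2: cheapest edge leaving the tree is 1-5 (3); add 5.
Step 3: cheapest edge leaving the tree is 1-6 (15); add 6.
Step 4: cheapest edge leaving the tree is 2-6 (11); add 2.
Step 5: cheapest edge leaving the tree is 3-6 (22); add 3.
MST edges: 1-4, 1-5, 1-6, 2-6, 3-6; total weight 17+3+15+11+22 = 68.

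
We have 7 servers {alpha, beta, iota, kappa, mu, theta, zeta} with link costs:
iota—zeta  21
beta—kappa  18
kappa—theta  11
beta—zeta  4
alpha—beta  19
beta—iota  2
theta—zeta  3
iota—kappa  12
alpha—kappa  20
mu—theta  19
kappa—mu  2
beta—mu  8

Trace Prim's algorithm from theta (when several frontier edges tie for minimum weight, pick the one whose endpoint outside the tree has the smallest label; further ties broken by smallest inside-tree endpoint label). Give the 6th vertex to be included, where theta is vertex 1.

Prim, starting at theta.
Step 1: frontier [theta—zeta 3, kappa—theta 11, mu—theta 19] → take theta—zeta (3); add zeta.
Step 2: frontier [kappa—theta 11, mu—theta 19, beta—zeta 4, iota—zeta 21] → take beta—zeta (4); add beta.
Step 3: frontier [beta—iota 2, beta—mu 8, beta—kappa 18, alpha—beta 19, kappa—theta 11, mu—theta 19, iota—zeta 21] → take beta—iota (2); add iota.
Step 4: frontier [beta—mu 8, beta—kappa 18, alpha—beta 19, iota—kappa 12, kappa—theta 11, mu—theta 19] → take beta—mu (8); add mu.
Step 5: frontier [beta—kappa 18, alpha—beta 19, iota—kappa 12, kappa—mu 2, kappa—theta 11] → take kappa—mu (2); add kappa.
Step 6: frontier [alpha—beta 19, alpha—kappa 20] → take alpha—beta (19); add alpha.
Vertex order: theta, zeta, beta, iota, mu, kappa, alpha. The 6th vertex is kappa.

kappa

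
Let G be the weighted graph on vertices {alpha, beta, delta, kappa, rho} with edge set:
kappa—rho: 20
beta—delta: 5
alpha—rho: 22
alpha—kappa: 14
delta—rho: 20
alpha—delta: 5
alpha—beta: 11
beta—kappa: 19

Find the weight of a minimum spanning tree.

44

Kruskal's algorithm — process edges by increasing weight (ties by edge label):
alpha—delta (5): add. Components now {rho} {beta} {alpha,delta} {kappa}
beta—delta (5): add. Components now {rho} {alpha,beta,delta} {kappa}
alpha—beta (11): skip — beta and alpha already connected.
alpha—kappa (14): add. Components now {rho} {alpha,beta,delta,kappa}
beta—kappa (19): skip — beta and kappa already connected.
delta—rho (20): add. Components now {alpha,beta,delta,kappa,rho}
MST edges: alpha—delta, beta—delta, alpha—kappa, delta—rho; total weight 5+5+14+20 = 44.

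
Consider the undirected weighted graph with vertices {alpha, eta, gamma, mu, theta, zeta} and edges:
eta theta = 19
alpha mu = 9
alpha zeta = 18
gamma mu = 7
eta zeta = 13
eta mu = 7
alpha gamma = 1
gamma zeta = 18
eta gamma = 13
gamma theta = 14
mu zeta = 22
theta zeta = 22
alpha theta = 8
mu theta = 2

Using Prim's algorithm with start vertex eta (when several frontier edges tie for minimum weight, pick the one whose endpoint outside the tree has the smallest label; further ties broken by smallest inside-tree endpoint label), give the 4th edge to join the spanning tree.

alpha-gamma

Prim's algorithm from eta:
Step 1: cheapest edge leaving the tree is eta mu (7); add mu.
Step 2: cheapest edge leaving the tree is mu theta (2); add theta.
Step 3: cheapest edge leaving the tree is gamma mu (7); add gamma.
Step 4: cheapest edge leaving the tree is alpha gamma (1); add alpha.
Step 5: cheapest edge leaving the tree is eta zeta (13); add zeta.
The 4th edge added is alpha gamma.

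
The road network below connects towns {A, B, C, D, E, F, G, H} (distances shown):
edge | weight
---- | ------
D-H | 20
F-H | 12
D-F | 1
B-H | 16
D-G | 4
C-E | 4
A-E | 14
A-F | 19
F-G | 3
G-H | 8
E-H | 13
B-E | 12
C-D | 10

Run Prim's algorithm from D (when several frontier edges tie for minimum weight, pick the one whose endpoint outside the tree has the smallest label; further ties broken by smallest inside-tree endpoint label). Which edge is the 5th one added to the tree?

C-E

Prim's algorithm from D:
Step 1: frontier [D-F 1, D-G 4, C-D 10, D-H 20] → take D-F (1); add F.
Step 2: frontier [D-G 4, C-D 10, D-H 20, F-G 3, F-H 12, A-F 19] → take F-G (3); add G.
Step 3: frontier [C-D 10, D-H 20, F-H 12, A-F 19, G-H 8] → take G-H (8); add H.
Step 4: frontier [C-D 10, A-F 19, E-H 13, B-H 16] → take C-D (10); add C.
Step 5: frontier [C-E 4, A-F 19, E-H 13, B-H 16] → take C-E (4); add E.
Step 6: frontier [B-E 12, A-E 14, A-F 19, B-H 16] → take B-E (12); add B.
Step 7: frontier [A-E 14, A-F 19] → take A-E (14); add A.
The 5th edge added is C-E.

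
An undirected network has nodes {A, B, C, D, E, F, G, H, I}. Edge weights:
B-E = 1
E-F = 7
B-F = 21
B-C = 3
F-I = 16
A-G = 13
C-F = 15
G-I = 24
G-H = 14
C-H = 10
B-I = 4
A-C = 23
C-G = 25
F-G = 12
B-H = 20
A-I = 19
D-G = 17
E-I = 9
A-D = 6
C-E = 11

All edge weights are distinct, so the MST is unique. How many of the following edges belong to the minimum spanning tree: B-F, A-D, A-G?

Kruskal's algorithm — process edges by increasing weight (ties by edge label):
B-E (1): add — endpoints in different components.
B-C (3): add — endpoints in different components.
B-I (4): add — endpoints in different components.
A-D (6): add — endpoints in different components.
E-F (7): add — endpoints in different components.
E-I (9): skip — E and I already connected.
C-H (10): add — endpoints in different components.
C-E (11): skip — C and E already connected.
F-G (12): add — endpoints in different components.
A-G (13): add — endpoints in different components.
MST edge set: {B-E, B-C, B-I, A-D, E-F, C-H, F-G, A-G}.
Of the listed edges, {A-D, A-G} are in the MST → 2.

2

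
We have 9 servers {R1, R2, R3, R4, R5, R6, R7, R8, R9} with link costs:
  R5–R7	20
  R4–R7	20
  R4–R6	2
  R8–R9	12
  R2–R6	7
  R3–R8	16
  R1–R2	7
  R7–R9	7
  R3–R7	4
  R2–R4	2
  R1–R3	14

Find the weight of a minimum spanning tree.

Grow the tree from R5 using Prim:
Step 1: frontier [R5–R7 20] → take R5–R7 (20); add R7.
Step 2: frontier [R3–R7 4, R7–R9 7, R4–R7 20] → take R3–R7 (4); add R3.
Step 3: frontier [R1–R3 14, R3–R8 16, R7–R9 7, R4–R7 20] → take R7–R9 (7); add R9.
Step 4: frontier [R1–R3 14, R3–R8 16, R4–R7 20, R8–R9 12] → take R8–R9 (12); add R8.
Step 5: frontier [R1–R3 14, R4–R7 20] → take R1–R3 (14); add R1.
Step 6: frontier [R1–R2 7, R4–R7 20] → take R1–R2 (7); add R2.
Step 7: frontier [R2–R4 2, R2–R6 7, R4–R7 20] → take R2–R4 (2); add R4.
Step 8: frontier [R2–R6 7, R4–R6 2] → take R4–R6 (2); add R6.
MST edges: R5–R7, R3–R7, R7–R9, R8–R9, R1–R3, R1–R2, R2–R4, R4–R6; total weight 20+4+7+12+14+7+2+2 = 68.

68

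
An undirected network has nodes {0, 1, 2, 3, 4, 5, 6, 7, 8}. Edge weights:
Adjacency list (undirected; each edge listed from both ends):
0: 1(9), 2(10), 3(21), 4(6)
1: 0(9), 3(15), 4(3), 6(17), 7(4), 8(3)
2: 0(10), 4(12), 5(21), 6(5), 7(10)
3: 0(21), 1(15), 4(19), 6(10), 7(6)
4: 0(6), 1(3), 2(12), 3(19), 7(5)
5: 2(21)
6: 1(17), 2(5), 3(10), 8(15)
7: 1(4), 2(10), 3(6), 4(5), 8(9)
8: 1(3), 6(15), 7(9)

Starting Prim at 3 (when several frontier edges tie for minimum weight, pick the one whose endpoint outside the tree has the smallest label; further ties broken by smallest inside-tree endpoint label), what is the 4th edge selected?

Prim, starting at 3.
Step 1: cheapest edge leaving the tree is 3—7 (6); add 7.
Step 2: cheapest edge leaving the tree is 1—7 (4); add 1.
Step 3: cheapest edge leaving the tree is 1—4 (3); add 4.
Step 4: cheapest edge leaving the tree is 1—8 (3); add 8.
Step 5: cheapest edge leaving the tree is 0—4 (6); add 0.
Step 6: cheapest edge leaving the tree is 0—2 (10); add 2.
Step 7: cheapest edge leaving the tree is 2—6 (5); add 6.
Step 8: cheapest edge leaving the tree is 2—5 (21); add 5.
The 4th edge added is 1—8.

1-8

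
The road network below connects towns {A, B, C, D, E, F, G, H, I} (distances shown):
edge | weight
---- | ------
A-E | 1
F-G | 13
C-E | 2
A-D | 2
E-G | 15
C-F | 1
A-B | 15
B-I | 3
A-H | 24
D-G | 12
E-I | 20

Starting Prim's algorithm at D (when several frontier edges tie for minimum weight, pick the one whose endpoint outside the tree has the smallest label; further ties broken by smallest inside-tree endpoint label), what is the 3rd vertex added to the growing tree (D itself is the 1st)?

Grow the tree from D using Prim:
Step 1: cheapest edge leaving the tree is A-D (2); add A.
Step 2: cheapest edge leaving the tree is A-E (1); add E.
Step 3: cheapest edge leaving the tree is C-E (2); add C.
Step 4: cheapest edge leaving the tree is C-F (1); add F.
Step 5: cheapest edge leaving the tree is D-G (12); add G.
Step 6: cheapest edge leaving the tree is A-B (15); add B.
Step 7: cheapest edge leaving the tree is B-I (3); add I.
Step 8: cheapest edge leaving the tree is A-H (24); add H.
Vertex order: D, A, E, C, F, G, B, I, H. The 3rd vertex is E.

E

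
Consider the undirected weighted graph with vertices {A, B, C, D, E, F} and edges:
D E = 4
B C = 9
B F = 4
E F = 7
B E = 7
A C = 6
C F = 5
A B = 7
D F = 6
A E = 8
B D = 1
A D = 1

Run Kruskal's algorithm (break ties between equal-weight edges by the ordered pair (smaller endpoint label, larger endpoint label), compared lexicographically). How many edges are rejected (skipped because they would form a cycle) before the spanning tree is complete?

0

Kruskal's algorithm — process edges by increasing weight (ties by edge label):
A D (1): add — endpoints in different components.
B D (1): add — endpoints in different components.
B F (4): add — endpoints in different components.
D E (4): add — endpoints in different components.
C F (5): add — endpoints in different components.
Edges rejected before the tree was complete: 0.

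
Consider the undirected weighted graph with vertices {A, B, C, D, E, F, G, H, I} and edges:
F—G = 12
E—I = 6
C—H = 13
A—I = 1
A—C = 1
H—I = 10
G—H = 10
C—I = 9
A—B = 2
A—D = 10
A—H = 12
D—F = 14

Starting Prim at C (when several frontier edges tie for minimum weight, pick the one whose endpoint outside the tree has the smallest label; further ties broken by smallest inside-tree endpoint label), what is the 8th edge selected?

F-G

Prim's algorithm from C:
Step 1: frontier [A—C 1, C—I 9, C—H 13] → take A—C (1); add A.
Step 2: frontier [A—I 1, A—B 2, A—D 10, A—H 12, C—I 9, C—H 13] → take A—I (1); add I.
Step 3: frontier [A—B 2, A—D 10, A—H 12, C—H 13, E—I 6, H—I 10] → take A—B (2); add B.
Step 4: frontier [A—D 10, A—H 12, C—H 13, E—I 6, H—I 10] → take E—I (6); add E.
Step 5: frontier [A—D 10, A—H 12, C—H 13, H—I 10] → take A—D (10); add D.
Step 6: frontier [A—H 12, C—H 13, D—F 14, H—I 10] → take H—I (10); add H.
Step 7: frontier [D—F 14, G—H 10] → take G—H (10); add G.
Step 8: frontier [D—F 14, F—G 12] → take F—G (12); add F.
The 8th edge added is F—G.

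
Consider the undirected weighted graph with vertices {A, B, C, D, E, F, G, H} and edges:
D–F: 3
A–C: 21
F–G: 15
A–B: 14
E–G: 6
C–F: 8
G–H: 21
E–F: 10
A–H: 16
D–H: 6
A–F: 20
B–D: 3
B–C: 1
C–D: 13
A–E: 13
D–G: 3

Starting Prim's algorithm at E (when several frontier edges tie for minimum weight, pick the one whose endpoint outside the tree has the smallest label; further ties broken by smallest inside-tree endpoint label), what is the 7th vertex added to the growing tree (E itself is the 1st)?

Prim's algorithm from E:
Step 1: cheapest edge leaving the tree is E–G (6); add G.
Step 2: cheapest edge leaving the tree is D–G (3); add D.
Step 3: cheapest edge leaving the tree is B–D (3); add B.
Step 4: cheapest edge leaving the tree is B–C (1); add C.
Step 5: cheapest edge leaving the tree is D–F (3); add F.
Step 6: cheapest edge leaving the tree is D–H (6); add H.
Step 7: cheapest edge leaving the tree is A–E (13); add A.
Vertex order: E, G, D, B, C, F, H, A. The 7th vertex is H.

H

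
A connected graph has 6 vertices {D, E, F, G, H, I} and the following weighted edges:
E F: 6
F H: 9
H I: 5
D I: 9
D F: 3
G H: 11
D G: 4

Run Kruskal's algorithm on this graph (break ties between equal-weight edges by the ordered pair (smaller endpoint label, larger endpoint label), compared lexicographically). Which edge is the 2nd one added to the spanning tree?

Kruskal: consider edges lightest-first.
D F (3): add — endpoints in different components.
D G (4): add — endpoints in different components.
H I (5): add — endpoints in different components.
E F (6): add — endpoints in different components.
D I (9): add — endpoints in different components.
The 2nd edge added is D G.

D-G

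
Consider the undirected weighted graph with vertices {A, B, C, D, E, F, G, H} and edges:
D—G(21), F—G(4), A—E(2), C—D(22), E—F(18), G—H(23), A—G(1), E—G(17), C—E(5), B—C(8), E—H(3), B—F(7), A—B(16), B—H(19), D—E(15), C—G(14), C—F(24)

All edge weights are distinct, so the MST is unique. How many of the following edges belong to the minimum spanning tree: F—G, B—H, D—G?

Kruskal's algorithm — process edges by increasing weight (ties by edge label):
A—G (1): add — endpoints in different components.
A—E (2): add — endpoints in different components.
E—H (3): add — endpoints in different components.
F—G (4): add — endpoints in different components.
C—E (5): add — endpoints in different components.
B—F (7): add — endpoints in different components.
B—C (8): skip — B and C already connected.
C—G (14): skip — C and G already connected.
D—E (15): add — endpoints in different components.
MST edge set: {A—G, A—E, E—H, F—G, C—E, B—F, D—E}.
Of the listed edges, {F—G} are in the MST → 1.

1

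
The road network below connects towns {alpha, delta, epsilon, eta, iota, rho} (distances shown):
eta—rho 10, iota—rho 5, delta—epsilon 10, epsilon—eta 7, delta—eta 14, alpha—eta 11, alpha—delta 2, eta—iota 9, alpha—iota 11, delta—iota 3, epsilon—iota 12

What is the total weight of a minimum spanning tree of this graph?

26

Prim, starting at epsilon.
Step 1: frontier [epsilon—eta 7, delta—epsilon 10, epsilon—iota 12] → take epsilon—eta (7); add eta.
Step 2: frontier [delta—epsilon 10, epsilon—iota 12, eta—iota 9, eta—rho 10, alpha—eta 11, delta—eta 14] → take eta—iota (9); add iota.
Step 3: frontier [delta—epsilon 10, eta—rho 10, alpha—eta 11, delta—eta 14, delta—iota 3, iota—rho 5, alpha—iota 11] → take delta—iota (3); add delta.
Step 4: frontier [alpha—delta 2, eta—rho 10, alpha—eta 11, iota—rho 5, alpha—iota 11] → take alpha—delta (2); add alpha.
Step 5: frontier [eta—rho 10, iota—rho 5] → take iota—rho (5); add rho.
MST edges: epsilon—eta, eta—iota, delta—iota, alpha—delta, iota—rho; total weight 7+9+3+2+5 = 26.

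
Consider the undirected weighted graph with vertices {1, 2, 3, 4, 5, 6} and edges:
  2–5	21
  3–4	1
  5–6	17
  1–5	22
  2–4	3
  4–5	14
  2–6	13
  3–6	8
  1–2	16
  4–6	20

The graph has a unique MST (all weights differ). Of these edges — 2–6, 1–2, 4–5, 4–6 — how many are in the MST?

2

Kruskal's algorithm — process edges by increasing weight (ties by edge label):
3–4 (1): add. Components now {1} {2} {3,4} {5} {6}
2–4 (3): add. Components now {1} {2,3,4} {5} {6}
3–6 (8): add. Components now {1} {2,3,4,6} {5}
2–6 (13): skip — 2 and 6 already connected.
4–5 (14): add. Components now {1} {2,3,4,5,6}
1–2 (16): add. Components now {1,2,3,4,5,6}
MST edge set: {3–4, 2–4, 3–6, 4–5, 1–2}.
Of the listed edges, {1–2, 4–5} are in the MST → 2.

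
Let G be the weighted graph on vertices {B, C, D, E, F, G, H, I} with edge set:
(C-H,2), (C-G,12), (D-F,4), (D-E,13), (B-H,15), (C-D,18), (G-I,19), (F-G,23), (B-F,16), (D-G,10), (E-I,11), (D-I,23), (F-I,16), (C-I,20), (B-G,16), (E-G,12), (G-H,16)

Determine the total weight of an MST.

Kruskal: consider edges lightest-first.
C-H (2): add — endpoints in different components.
D-F (4): add — endpoints in different components.
D-G (10): add — endpoints in different components.
E-I (11): add — endpoints in different components.
C-G (12): add — endpoints in different components.
E-G (12): add — endpoints in different components.
D-E (13): skip — D and E already connected.
B-H (15): add — endpoints in different components.
MST edges: C-H, D-F, D-G, E-I, C-G, E-G, B-H; total weight 2+4+10+11+12+12+15 = 66.

66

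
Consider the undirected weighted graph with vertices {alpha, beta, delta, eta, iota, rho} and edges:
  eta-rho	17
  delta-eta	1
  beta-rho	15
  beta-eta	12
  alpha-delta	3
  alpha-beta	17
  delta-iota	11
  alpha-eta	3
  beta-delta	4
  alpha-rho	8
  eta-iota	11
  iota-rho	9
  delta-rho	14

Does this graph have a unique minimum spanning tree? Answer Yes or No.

No

Kruskal's algorithm — process edges by increasing weight (ties by edge label):
delta-eta (1): add — endpoints in different components.
alpha-delta (3): add — endpoints in different components.
alpha-eta (3): skip — eta and alpha already connected.
beta-delta (4): add — endpoints in different components.
alpha-rho (8): add — endpoints in different components.
iota-rho (9): add — endpoints in different components.
Non-tree edge alpha-eta has weight 3, equal to the heaviest edge on its tree cycle — swapping gives another MST of the same weight. Not unique.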